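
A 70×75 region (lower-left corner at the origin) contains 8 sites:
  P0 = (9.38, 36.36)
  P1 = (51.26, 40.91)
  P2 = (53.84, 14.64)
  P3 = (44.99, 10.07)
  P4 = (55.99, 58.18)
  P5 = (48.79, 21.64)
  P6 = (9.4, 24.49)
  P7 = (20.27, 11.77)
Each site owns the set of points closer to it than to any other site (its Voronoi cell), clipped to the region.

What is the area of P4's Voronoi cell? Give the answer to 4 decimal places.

1. box [0,70]×[0,75]: [(0, 0) (70, 0) (70, 75) (0, 75)]
2. ⊥bis P4·P0 via (32.685,47.27): [(54.814, 0) (70, 0) (70, 75) (19.7035, 75)]  |A|=2455.5955
3. ⊥bis P4·P1 via (53.625,49.545): [(28.3836, 56.4582) (70, 45.0601) (70, 75) (19.7035, 75)]  |A|=1089.2875
4. ⊥bis P4·P2 via (54.915,36.41): [(28.3836, 56.4582) (70, 45.0601) (70, 75) (19.7035, 75)]  |A|=1089.2875
5. ⊥bis P4·P3 via (50.49,34.125): [(28.3836, 56.4582) (70, 45.0601) (70, 75) (19.7035, 75)]  |A|=1089.2875
6. ⊥bis P4·P5 via (52.39,39.91): [(28.3836, 56.4582) (70, 45.0601) (70, 75) (19.7035, 75)]  |A|=1089.2875
7. ⊥bis P4·P6 via (32.695,41.335): [(28.3836, 56.4582) (70, 45.0601) (70, 75) (19.7035, 75)]  |A|=1089.2875
8. ⊥bis P4·P7 via (38.13,34.975): [(28.3836, 56.4582) (70, 45.0601) (70, 75) (19.7035, 75)]  |A|=1089.2875
9. canonical 4-gon: [(28.3836, 56.4582) (70, 45.0601) (70, 75) (19.7035, 75)]
10. shoelace: 1089.2875

Area of P4's cell: 1089.2875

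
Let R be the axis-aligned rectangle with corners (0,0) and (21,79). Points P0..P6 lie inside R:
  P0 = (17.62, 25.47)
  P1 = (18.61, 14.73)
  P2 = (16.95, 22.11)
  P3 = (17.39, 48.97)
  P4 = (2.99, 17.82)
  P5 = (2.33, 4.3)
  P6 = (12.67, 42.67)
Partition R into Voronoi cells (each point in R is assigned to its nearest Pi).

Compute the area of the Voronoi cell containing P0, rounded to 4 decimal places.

Area of P0's cell: 132.0319

1. box [0,21]×[0,79]: [(0, 0) (21, 0) (21, 79) (0, 79)]
2. ⊥bis P0·P1 via (18.115,20.1): [(0, 18.4302) (21, 20.3659) (21, 79) (0, 79)]  |A|=1251.6408
3. ⊥bis P0·P2 via (17.285,23.79): [(0, 27.2367) (21, 23.0492) (21, 79) (0, 79)]  |A|=1130.9978
4. ⊥bis P0·P3 via (17.505,37.22): [(0, 37.0487) (0, 27.2367) (21, 23.0492) (21, 37.2542)]  |A|=252.1781
5. ⊥bis P0·P4 via (10.305,21.645): [(2.239, 37.0706) (8.2403, 25.5936) (21, 23.0492) (21, 37.2542)]  |A|=198.837
6. ⊥bis P0·P5 via (9.975,14.885): [(2.239, 37.0706) (8.2403, 25.5936) (21, 23.0492) (21, 37.2542)]  |A|=198.837
7. ⊥bis P0·P6 via (15.145,34.07): [(5.2909, 31.2341) (8.2403, 25.5936) (21, 23.0492) (21, 35.755)]  |A|=132.0319
8. canonical 4-gon: [(5.2909, 31.2341) (8.2403, 25.5936) (21, 23.0492) (21, 35.755)]
9. shoelace: 132.0319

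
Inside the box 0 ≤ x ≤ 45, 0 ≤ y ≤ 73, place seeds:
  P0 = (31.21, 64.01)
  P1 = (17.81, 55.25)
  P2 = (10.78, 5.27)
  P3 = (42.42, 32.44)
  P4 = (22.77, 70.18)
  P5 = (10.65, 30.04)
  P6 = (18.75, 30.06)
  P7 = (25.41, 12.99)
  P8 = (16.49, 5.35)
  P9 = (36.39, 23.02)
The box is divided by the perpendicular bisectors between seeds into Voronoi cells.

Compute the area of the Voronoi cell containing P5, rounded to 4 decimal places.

1. box [0,45]×[0,73]: [(0, 0) (45, 0) (45, 73) (0, 73)]
2. ⊥bis P5·P0 via (20.93,47.025): [(0, 59.6927) (0, 0) (45, 0) (45, 32.4569)]  |A|=2073.3648
3. ⊥bis P5·P1 via (14.23,42.645): [(40.4891, 35.187) (0, 46.6865) (0, 0) (45, 0) (45, 32.4569)]  |A|=1810.061
4. ⊥bis P5·P2 via (10.715,17.655): [(40.4891, 35.187) (0, 46.6865) (0, 17.5988) (45, 17.8349) (45, 32.4569)]  |A|=1012.8027
5. ⊥bis P5·P3 via (26.535,31.24): [(25.9243, 39.3236) (0, 46.6865) (0, 17.5988) (27.5546, 17.7434)]  |A|=674.4758
6. ⊥bis P5·P4 via (16.71,50.11): [(25.9243, 39.3236) (0, 46.6865) (0, 17.5988) (27.5546, 17.7434)]  |A|=674.4758
7. ⊥bis P5·P6 via (14.7,30.05): [(14.6692, 42.5203) (0, 46.6865) (0, 17.5988) (14.7306, 17.6761)]  |A|=396.3339
8. ⊥bis P5·P7 via (18.03,21.515): [(14.7281, 18.6566) (14.6692, 42.5203) (0, 46.6865) (0, 17.5988) (13.5885, 17.6701)]  |A|=395.774
9. ⊥bis P5·P8 via (13.57,17.695): [(13.6351, 17.7104) (14.7281, 18.6566) (14.6692, 42.5203) (0, 46.6865) (0, 17.5988) (13.4618, 17.6694)]  |A|=395.7714
10. ⊥bis P5·P9 via (23.52,26.53): [(13.6351, 17.7104) (14.7281, 18.6566) (14.6692, 42.5203) (0, 46.6865) (0, 17.5988) (13.4618, 17.6694)]  |A|=395.7714
11. canonical 6-gon: [(13.6351, 17.7104) (14.7281, 18.6566) (14.6692, 42.5203) (0, 46.6865) (0, 17.5988) (13.4618, 17.6694)]
12. shoelace: 395.7714

Area of P5's cell: 395.7714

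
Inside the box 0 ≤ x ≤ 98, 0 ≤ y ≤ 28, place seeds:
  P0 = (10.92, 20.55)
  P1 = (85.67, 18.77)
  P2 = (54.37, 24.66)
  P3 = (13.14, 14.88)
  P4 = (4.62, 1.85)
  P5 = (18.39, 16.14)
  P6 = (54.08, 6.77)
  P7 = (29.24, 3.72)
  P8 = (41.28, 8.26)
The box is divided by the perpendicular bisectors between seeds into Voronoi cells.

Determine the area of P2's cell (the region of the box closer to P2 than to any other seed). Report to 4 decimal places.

Area of P2's cell: 356.8366

1. box [0,98]×[0,28]: [(0, 0) (98, 0) (98, 28) (0, 28)]
2. ⊥bis P2·P0 via (32.645,22.605): [(34.7832, 0) (98, 0) (98, 28) (32.1347, 28)]  |A|=1807.1491
3. ⊥bis P2·P1 via (70.02,21.715): [(34.7832, 0) (65.9337, 0) (71.2027, 28) (32.1347, 28)]  |A|=983.0587
4. ⊥bis P2·P3 via (33.755,19.77): [(32.3548, 25.6729) (38.4446, 0) (65.9337, 0) (71.2027, 28) (32.1347, 28)]  |A|=936.0604
5. ⊥bis P2·P4 via (29.495,13.255): [(32.3548, 25.6729) (38.4446, 0) (65.9337, 0) (71.2027, 28) (32.1347, 28)]  |A|=936.0604
6. ⊥bis P2·P5 via (36.38,20.4): [(41.2107, 0) (65.9337, 0) (71.2027, 28) (34.5803, 28)]  |A|=858.8353
7. ⊥bis P2·P6 via (54.225,15.715): [(37.4249, 15.9873) (68.8463, 15.478) (71.2027, 28) (34.5803, 28)]  |A|=417.296
8. ⊥bis P2·P7 via (41.805,14.19): [(36.2806, 20.8198) (40.3468, 15.94) (68.8463, 15.478) (71.2027, 28) (34.5803, 28)]  |A|=410.2631
9. ⊥bis P2·P8 via (47.825,16.46): [(34.8631, 26.8058) (48.6451, 15.8055) (68.8463, 15.478) (71.2027, 28) (34.5803, 28)]  |A|=356.8366
10. canonical 5-gon: [(34.8631, 26.8058) (48.6451, 15.8055) (68.8463, 15.478) (71.2027, 28) (34.5803, 28)]
11. shoelace: 356.8366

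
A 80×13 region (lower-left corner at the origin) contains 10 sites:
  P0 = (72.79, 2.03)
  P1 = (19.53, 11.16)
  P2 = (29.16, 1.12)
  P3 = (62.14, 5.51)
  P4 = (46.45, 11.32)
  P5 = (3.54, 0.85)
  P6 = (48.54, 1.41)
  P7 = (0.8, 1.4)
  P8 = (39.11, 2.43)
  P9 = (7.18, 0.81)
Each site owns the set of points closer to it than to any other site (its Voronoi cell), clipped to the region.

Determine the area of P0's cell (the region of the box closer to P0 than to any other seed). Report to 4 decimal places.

1. box [0,80]×[0,13]: [(0, 0) (80, 0) (80, 13) (0, 13)]
2. ⊥bis P0·P1 via (46.16,6.595): [(45.0295, 0) (80, 0) (80, 13) (47.258, 13)]  |A|=440.1317
3. ⊥bis P0·P2 via (50.975,1.575): [(51.0079, 0) (80, 0) (80, 13) (50.7367, 13)]  |A|=378.6604
4. ⊥bis P0·P3 via (67.465,3.77): [(66.2331, 0) (80, 0) (80, 13) (70.481, 13)]  |A|=151.3583
5. ⊥bis P0·P4 via (59.62,6.675): [(66.2331, 0) (80, 0) (80, 13) (70.481, 13)]  |A|=151.3583
6. ⊥bis P0·P5 via (38.165,1.44): [(66.2331, 0) (80, 0) (80, 13) (70.481, 13)]  |A|=151.3583
7. ⊥bis P0·P6 via (60.665,1.72): [(66.2331, 0) (80, 0) (80, 13) (70.481, 13)]  |A|=151.3583
8. ⊥bis P0·P7 via (36.795,1.715): [(66.2331, 0) (80, 0) (80, 13) (70.481, 13)]  |A|=151.3583
9. ⊥bis P0·P8 via (55.95,2.23): [(66.2331, 0) (80, 0) (80, 13) (70.481, 13)]  |A|=151.3583
10. ⊥bis P0·P9 via (39.985,1.42): [(66.2331, 0) (80, 0) (80, 13) (70.481, 13)]  |A|=151.3583
11. canonical 4-gon: [(66.2331, 0) (80, 0) (80, 13) (70.481, 13)]
12. shoelace: 151.3583

Area of P0's cell: 151.3583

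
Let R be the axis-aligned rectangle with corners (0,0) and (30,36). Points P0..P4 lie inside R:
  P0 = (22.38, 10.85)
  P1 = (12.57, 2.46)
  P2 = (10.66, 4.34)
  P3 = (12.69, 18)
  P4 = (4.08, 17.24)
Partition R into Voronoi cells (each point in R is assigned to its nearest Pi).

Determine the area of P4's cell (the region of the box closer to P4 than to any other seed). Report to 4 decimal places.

Area of P4's cell: 211.7490

1. box [0,30]×[0,36]: [(0, 0) (30, 0) (30, 36) (0, 36)]
2. ⊥bis P4·P0 via (13.23,14.045): [(0, 0) (8.3258, 0) (20.8963, 36) (0, 36)]  |A|=525.9963
3. ⊥bis P4·P1 via (8.325,9.85): [(0, 5.0679) (12.6283, 12.3219) (20.8963, 36) (0, 36)]  |A|=442.7018
4. ⊥bis P4·P2 via (7.37,10.79): [(0, 7.0307) (13.117, 13.7214) (20.8963, 36) (0, 36)]  |A|=422.7646
5. ⊥bis P4·P3 via (8.385,17.62): [(0, 7.0307) (8.9182, 11.5797) (6.7626, 36) (0, 36)]  |A|=211.749
6. canonical 4-gon: [(0, 7.0307) (8.9182, 11.5797) (6.7626, 36) (0, 36)]
7. shoelace: 211.749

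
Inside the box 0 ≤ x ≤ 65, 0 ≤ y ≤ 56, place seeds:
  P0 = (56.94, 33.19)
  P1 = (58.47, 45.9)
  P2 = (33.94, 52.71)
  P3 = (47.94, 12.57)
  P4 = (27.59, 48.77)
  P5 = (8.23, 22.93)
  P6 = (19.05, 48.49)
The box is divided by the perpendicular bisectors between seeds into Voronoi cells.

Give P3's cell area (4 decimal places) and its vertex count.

1. box [0,65]×[0,56]: [(0, 0) (65, 0) (65, 56) (0, 56)]
2. ⊥bis P3·P0 via (52.44,22.88): [(0, 45.7685) (0, 0) (65, 0) (65, 17.3979)]  |A|=2052.9081
3. ⊥bis P3·P1 via (53.205,29.235): [(0, 45.7685) (0, 0) (65, 0) (65, 17.3979)]  |A|=2052.9081
4. ⊥bis P3·P2 via (40.94,32.64): [(34.9029, 30.5344) (0, 18.361) (0, 0) (65, 0) (65, 17.3979)]  |A|=1574.6073
5. ⊥bis P3·P4 via (37.765,30.67): [(36.3783, 29.8904) (0, 9.4402) (0, 0) (65, 0) (65, 17.3979)]  |A|=1392.1288
6. ⊥bis P3·P5 via (28.085,17.75): [(36.3783, 29.8904) (30.3714, 26.5136) (23.4542, 0) (65, 0) (65, 17.3979)]  |A|=937.8449
7. ⊥bis P3·P6 via (33.495,30.53): [(36.3783, 29.8904) (30.3714, 26.5136) (23.4542, 0) (65, 0) (65, 17.3979)]  |A|=937.8449
8. canonical 5-gon: [(36.3783, 29.8904) (30.3714, 26.5136) (23.4542, 0) (65, 0) (65, 17.3979)]
9. shoelace: 937.8449

Area of P3's cell: 937.8449 (5 vertices)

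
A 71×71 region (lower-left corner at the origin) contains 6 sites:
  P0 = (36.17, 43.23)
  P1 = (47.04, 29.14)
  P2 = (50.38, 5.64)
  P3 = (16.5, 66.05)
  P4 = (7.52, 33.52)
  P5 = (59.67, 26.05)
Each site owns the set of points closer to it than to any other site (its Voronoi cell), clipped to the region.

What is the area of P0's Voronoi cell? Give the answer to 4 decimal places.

Area of P0's cell: 1225.2930

1. box [0,71]×[0,71]: [(0, 0) (71, 0) (71, 71) (0, 71)]
2. ⊥bis P0·P1 via (41.605,36.185): [(0, 4.088) (71, 58.8623) (71, 71) (0, 71)]  |A|=2806.2622
3. ⊥bis P0·P2 via (43.275,24.435): [(0, 8.0759) (10.1359, 11.9076) (71, 58.8623) (71, 71) (0, 71)]  |A|=2786.0517
4. ⊥bis P0·P3 via (26.335,54.64): [(0, 31.9402) (0, 8.0759) (10.1359, 11.9076) (71, 58.8623) (71, 71) (45.3149, 71)]  |A|=1901.0557
5. ⊥bis P0·P4 via (21.845,38.375): [(18.5939, 47.9675) (26.5291, 24.5544) (71, 58.8623) (71, 71) (45.3149, 71)]  |A|=1270.56
6. ⊥bis P0·P5 via (47.92,34.64): [(18.5939, 47.9675) (26.5291, 24.5544) (58.6793, 49.3573) (71, 66.2104) (71, 71) (45.3149, 71)]  |A|=1225.293
7. canonical 6-gon: [(18.5939, 47.9675) (26.5291, 24.5544) (58.6793, 49.3573) (71, 66.2104) (71, 71) (45.3149, 71)]
8. shoelace: 1225.293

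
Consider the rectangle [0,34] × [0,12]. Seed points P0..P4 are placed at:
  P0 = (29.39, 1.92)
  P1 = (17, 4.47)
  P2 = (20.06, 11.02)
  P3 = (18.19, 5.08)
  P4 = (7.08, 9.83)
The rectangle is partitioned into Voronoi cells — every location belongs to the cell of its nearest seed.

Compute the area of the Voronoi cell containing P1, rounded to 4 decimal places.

1. box [0,34]×[0,12]: [(0, 0) (34, 0) (34, 12) (0, 12)]
2. ⊥bis P1·P0 via (23.195,3.195): [(0, 0) (22.5374, 0) (25.0072, 12) (0, 12)]  |A|=285.2676
3. ⊥bis P1·P2 via (18.53,7.745): [(0, 0) (22.5374, 0) (23.6401, 5.3577) (9.4221, 12) (0, 12)]  |A|=233.5071
4. ⊥bis P1·P3 via (17.595,4.775): [(0, 0) (20.0427, 0) (15.2988, 9.2546) (9.4221, 12) (0, 12)]  |A|=197.4695
5. ⊥bis P1·P4 via (12.04,7.15): [(8.1767, 0) (20.0427, 0) (15.2988, 9.2546) (13.6048, 10.046)]  |A|=65.5641
6. canonical 4-gon: [(8.1767, 0) (20.0427, 0) (15.2988, 9.2546) (13.6048, 10.046)]
7. shoelace: 65.5641

Area of P1's cell: 65.5641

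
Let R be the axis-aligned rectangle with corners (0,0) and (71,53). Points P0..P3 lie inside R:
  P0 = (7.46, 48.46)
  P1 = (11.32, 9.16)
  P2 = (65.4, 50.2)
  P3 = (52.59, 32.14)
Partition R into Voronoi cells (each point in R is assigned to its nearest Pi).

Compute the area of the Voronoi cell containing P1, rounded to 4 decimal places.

1. box [0,71]×[0,53]: [(0, 0) (71, 0) (71, 53) (0, 53)]
2. ⊥bis P1·P0 via (9.39,28.81): [(0, 27.8877) (0, 0) (71, 0) (71, 34.8613)]  |A|=2227.589
3. ⊥bis P1·P2 via (38.36,29.68): [(36.9649, 31.5184) (0, 27.8877) (0, 0) (60.8834, 0)]  |A|=1474.9069
4. ⊥bis P1·P3 via (31.955,20.65): [(26.4769, 30.4883) (0, 27.8877) (0, 0) (43.4534, 0)]  |A|=1031.598
5. canonical 4-gon: [(26.4769, 30.4883) (0, 27.8877) (0, 0) (43.4534, 0)]
6. shoelace: 1031.598

Area of P1's cell: 1031.5980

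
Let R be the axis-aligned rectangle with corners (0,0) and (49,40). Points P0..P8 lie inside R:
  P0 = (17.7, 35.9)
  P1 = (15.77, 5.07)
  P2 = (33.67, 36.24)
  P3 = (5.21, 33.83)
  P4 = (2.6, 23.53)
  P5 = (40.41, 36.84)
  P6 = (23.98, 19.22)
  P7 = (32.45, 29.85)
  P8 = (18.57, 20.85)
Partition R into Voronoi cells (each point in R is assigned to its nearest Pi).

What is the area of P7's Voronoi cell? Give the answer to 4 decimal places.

1. box [0,49]×[0,40]: [(0, 0) (49, 0) (49, 40) (0, 40)]
2. ⊥bis P7·P0 via (25.075,32.875): [(11.5907, 0) (49, 0) (49, 40) (27.9975, 40)]  |A|=1168.2373
3. ⊥bis P7·P1 via (24.11,17.46): [(19.9114, 20.2862) (49, 0.706) (49, 40) (27.9975, 40)]  |A|=778.5241
4. ⊥bis P7·P2 via (33.06,33.045): [(25.7196, 34.4465) (19.9114, 20.2862) (49, 0.706) (49, 30.0017)]  |A|=603.8223
5. ⊥bis P7·P3 via (18.83,31.84): [(25.7196, 34.4465) (19.9114, 20.2862) (49, 0.706) (49, 30.0017)]  |A|=603.8223
6. ⊥bis P7·P4 via (17.525,26.69): [(25.7196, 34.4465) (19.9114, 20.2862) (49, 0.706) (49, 30.0017)]  |A|=603.8223
7. ⊥bis P7·P5 via (36.43,33.345): [(37.4253, 32.2116) (25.7196, 34.4465) (19.9114, 20.2862) (49, 0.706) (49, 19.0307)]  |A|=540.3293
8. ⊥bis P7·P6 via (28.215,24.535): [(37.4253, 32.2116) (25.7196, 34.4465) (23.2702, 28.475) (49, 7.9735) (49, 19.0307)]  |A|=294.8497
9. ⊥bis P7·P8 via (25.51,25.35): [(37.4253, 32.2116) (25.7196, 34.4465) (23.353, 28.6766) (23.7119, 28.1231) (49, 7.9735) (49, 19.0307)]  |A|=294.7906
10. canonical 6-gon: [(37.4253, 32.2116) (25.7196, 34.4465) (23.353, 28.6766) (23.7119, 28.1231) (49, 7.9735) (49, 19.0307)]
11. shoelace: 294.7906

Area of P7's cell: 294.7906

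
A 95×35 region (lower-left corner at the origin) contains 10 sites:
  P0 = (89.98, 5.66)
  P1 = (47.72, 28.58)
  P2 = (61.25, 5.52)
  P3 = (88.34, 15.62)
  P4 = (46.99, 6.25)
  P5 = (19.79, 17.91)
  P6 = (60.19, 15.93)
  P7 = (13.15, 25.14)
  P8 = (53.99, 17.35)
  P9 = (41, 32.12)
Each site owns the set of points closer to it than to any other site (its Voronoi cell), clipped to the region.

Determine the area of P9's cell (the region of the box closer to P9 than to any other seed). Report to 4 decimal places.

1. box [0,95]×[0,35]: [(0, 0) (95, 0) (95, 35) (0, 35)]
2. ⊥bis P9·P0 via (65.49,18.89): [(0, 0) (55.2852, 0) (74.193, 35) (0, 35)]  |A|=2265.8683
3. ⊥bis P9·P1 via (44.36,30.35): [(0, 0) (28.3721, 0) (46.8096, 35) (0, 35)]  |A|=1315.6781
4. ⊥bis P9·P2 via (51.125,18.82): [(0, 0) (26.4034, 0) (29.6901, 2.5021) (46.8096, 35) (0, 35)]  |A|=1313.2153
5. ⊥bis P9·P3 via (64.67,23.87): [(0, 0) (26.4034, 0) (29.6901, 2.5021) (46.8096, 35) (0, 35)]  |A|=1313.2153
6. ⊥bis P9·P4 via (43.995,19.185): [(0, 8.9983) (37.7121, 17.7302) (46.8096, 35) (0, 35)]  |A|=894.4842
7. ⊥bis P9·P5 via (30.395,25.015): [(35.6028, 17.2418) (37.7121, 17.7302) (46.8096, 35) (23.7054, 35)]  |A|=221.136
8. ⊥bis P9·P6 via (50.595,24.025): [(35.6028, 17.2418) (37.7121, 17.7302) (46.8096, 35) (23.7054, 35)]  |A|=221.136
9. ⊥bis P9·P7 via (27.075,28.63): [(26.5382, 30.7716) (35.6028, 17.2418) (37.7121, 17.7302) (46.8096, 35) (25.4785, 35)]  |A|=217.3873
10. ⊥bis P9·P8 via (47.495,24.735): [(26.5382, 30.7716) (35.6028, 17.2418) (37.7121, 17.7302) (46.8096, 35) (25.4785, 35)]  |A|=217.3873
11. canonical 5-gon: [(26.5382, 30.7716) (35.6028, 17.2418) (37.7121, 17.7302) (46.8096, 35) (25.4785, 35)]
12. shoelace: 217.3873

Area of P9's cell: 217.3873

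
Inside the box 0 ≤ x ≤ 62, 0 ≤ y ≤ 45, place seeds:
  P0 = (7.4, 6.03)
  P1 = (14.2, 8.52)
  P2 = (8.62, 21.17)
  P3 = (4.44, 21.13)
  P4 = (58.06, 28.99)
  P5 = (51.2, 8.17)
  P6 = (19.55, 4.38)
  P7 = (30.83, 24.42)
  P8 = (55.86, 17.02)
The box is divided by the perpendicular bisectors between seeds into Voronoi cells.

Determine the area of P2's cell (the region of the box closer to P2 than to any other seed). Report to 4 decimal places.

1. box [0,62]×[0,45]: [(0, 0) (62, 0) (62, 45) (0, 45)]
2. ⊥bis P2·P0 via (8.01,13.6): [(0, 14.2455) (62, 9.2494) (62, 45) (0, 45)]  |A|=2061.6589
3. ⊥bis P2·P1 via (11.41,14.845): [(0, 14.2455) (8.4983, 13.5606) (62, 37.1606) (62, 45) (0, 45)]  |A|=1315.012
4. ⊥bis P2·P3 via (6.53,21.15): [(6.6012, 13.7135) (8.4983, 13.5606) (62, 37.1606) (62, 45) (6.3018, 45)]  |A|=1114.924
5. ⊥bis P2·P4 via (33.34,25.08): [(6.6012, 13.7135) (8.4983, 13.5606) (33.423, 24.5551) (30.1892, 45) (6.3018, 45)]  |A|=677.7265
6. ⊥bis P2·P5 via (29.91,14.67): [(6.6012, 13.7135) (8.4983, 13.5606) (32.851, 24.3027) (33.2541, 25.6232) (30.1892, 45) (6.3018, 45)]  |A|=677.3997
7. ⊥bis P2·P6 via (14.085,12.775): [(6.6012, 13.7135) (8.4983, 13.5606) (29.5701, 22.8556) (33.1133, 25.1621) (33.2541, 25.6232) (30.1892, 45) (6.3018, 45)]  |A|=676.1798
8. ⊥bis P2·P7 via (19.725,22.795): [(6.6012, 13.7135) (8.4983, 13.5606) (20.3136, 18.7724) (16.4757, 45) (6.3018, 45)]  |A|=354.5306
9. ⊥bis P2·P8 via (32.24,19.095): [(6.6012, 13.7135) (8.4983, 13.5606) (20.3136, 18.7724) (16.4757, 45) (6.3018, 45)]  |A|=354.5306
10. canonical 5-gon: [(6.6012, 13.7135) (8.4983, 13.5606) (20.3136, 18.7724) (16.4757, 45) (6.3018, 45)]
11. shoelace: 354.5306

Area of P2's cell: 354.5306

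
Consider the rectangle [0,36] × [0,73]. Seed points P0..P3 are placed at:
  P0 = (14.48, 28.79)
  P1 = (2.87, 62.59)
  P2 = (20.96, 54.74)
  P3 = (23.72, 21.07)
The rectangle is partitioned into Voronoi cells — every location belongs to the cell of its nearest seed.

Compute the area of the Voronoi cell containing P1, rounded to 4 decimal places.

1. box [0,36]×[0,73]: [(0, 0) (36, 0) (36, 73) (0, 73)]
2. ⊥bis P1·P0 via (8.675,45.69): [(0, 42.7102) (36, 55.0759) (36, 73) (0, 73)]  |A|=867.85
3. ⊥bis P1·P2 via (11.915,58.665): [(0, 42.7102) (5.8659, 44.7251) (18.1356, 73) (0, 73)]  |A|=345.2289
4. ⊥bis P1·P3 via (13.295,41.83): [(0, 42.7102) (5.8659, 44.7251) (18.1356, 73) (0, 73)]  |A|=345.2289
5. canonical 4-gon: [(0, 42.7102) (5.8659, 44.7251) (18.1356, 73) (0, 73)]
6. shoelace: 345.2289

Area of P1's cell: 345.2289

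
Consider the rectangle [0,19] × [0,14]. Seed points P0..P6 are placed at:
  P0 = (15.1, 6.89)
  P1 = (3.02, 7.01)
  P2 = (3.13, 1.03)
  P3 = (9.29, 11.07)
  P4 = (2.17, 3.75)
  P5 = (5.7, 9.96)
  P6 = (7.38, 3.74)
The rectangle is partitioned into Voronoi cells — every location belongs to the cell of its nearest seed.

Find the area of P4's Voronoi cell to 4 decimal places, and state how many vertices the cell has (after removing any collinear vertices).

Area of P4's cell: 14.9787 (4 vertices)

1. box [0,19]×[0,14]: [(0, 0) (19, 0) (19, 14) (0, 14)]
2. ⊥bis P4·P0 via (8.635,5.32): [(0, 0) (9.9269, 0) (6.5271, 14) (0, 14)]  |A|=115.1783
3. ⊥bis P4·P1 via (2.595,5.38): [(0, 6.0566) (0, 0) (9.9269, 0) (9.0277, 3.7028)]  |A|=45.7173
4. ⊥bis P4·P2 via (2.65,2.39): [(7.4989, 4.1014) (0, 6.0566) (0, 1.4547)]  |A|=17.2546
5. ⊥bis P4·P3 via (5.73,7.41): [(7.4989, 4.1014) (0, 6.0566) (0, 1.4547)]  |A|=17.2546
6. ⊥bis P4·P5 via (3.935,6.855): [(7.4989, 4.1014) (0, 6.0566) (0, 1.4547)]  |A|=17.2546
7. ⊥bis P4·P6 via (4.775,3.745): [(4.7738, 3.1396) (4.777, 4.8111) (0, 6.0566) (0, 1.4547)]  |A|=14.9787
8. canonical 4-gon: [(4.7738, 3.1396) (4.777, 4.8111) (0, 6.0566) (0, 1.4547)]
9. shoelace: 14.9787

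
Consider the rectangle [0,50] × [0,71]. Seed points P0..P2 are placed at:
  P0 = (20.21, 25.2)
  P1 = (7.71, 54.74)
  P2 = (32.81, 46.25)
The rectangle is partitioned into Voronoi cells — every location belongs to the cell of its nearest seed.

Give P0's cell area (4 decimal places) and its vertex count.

Area of P0's cell: 1681.0518 (5 vertices)

1. box [0,50]×[0,71]: [(0, 0) (50, 0) (50, 71) (0, 71)]
2. ⊥bis P0·P1 via (13.96,39.97): [(0, 34.0628) (0, 0) (50, 0) (50, 55.2205)]  |A|=2232.0816
3. ⊥bis P0·P2 via (26.51,35.725): [(17.1576, 41.3231) (0, 34.0628) (0, 0) (50, 0) (50, 21.6645)]  |A|=1681.0518
4. canonical 5-gon: [(17.1576, 41.3231) (0, 34.0628) (0, 0) (50, 0) (50, 21.6645)]
5. shoelace: 1681.0518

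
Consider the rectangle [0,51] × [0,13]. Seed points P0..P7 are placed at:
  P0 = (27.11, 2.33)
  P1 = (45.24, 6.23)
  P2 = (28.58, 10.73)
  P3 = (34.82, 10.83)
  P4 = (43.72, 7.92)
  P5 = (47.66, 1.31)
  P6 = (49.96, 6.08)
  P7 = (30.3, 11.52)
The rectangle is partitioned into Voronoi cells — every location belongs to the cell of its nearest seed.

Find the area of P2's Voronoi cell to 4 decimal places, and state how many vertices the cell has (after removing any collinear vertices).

1. box [0,51]×[0,13]: [(0, 0) (51, 0) (51, 13) (0, 13)]
2. ⊥bis P2·P0 via (27.845,6.53): [(0, 11.4029) (51, 2.4779) (51, 13) (0, 13)]  |A|=309.0409
3. ⊥bis P2·P1 via (36.91,8.48): [(0, 11.4029) (35.9979, 5.1032) (38.1309, 13) (0, 13)]  |A|=179.3018
4. ⊥bis P2·P3 via (31.7,10.78): [(0, 11.4029) (31.7791, 5.8415) (31.6644, 13) (0, 13)]  |A|=138.7121
5. ⊥bis P2·P4 via (36.15,9.325): [(0, 11.4029) (31.7791, 5.8415) (31.6644, 13) (0, 13)]  |A|=138.7121
6. ⊥bis P2·P5 via (38.12,6.02): [(0, 11.4029) (31.7791, 5.8415) (31.6644, 13) (0, 13)]  |A|=138.7121
7. ⊥bis P2·P6 via (39.27,8.405): [(0, 11.4029) (31.7791, 5.8415) (31.6644, 13) (0, 13)]  |A|=138.7121
8. ⊥bis P2·P7 via (29.44,11.125): [(0, 11.4029) (31.7791, 5.8415) (31.776, 6.0391) (28.5788, 13) (0, 13)]  |A|=127.9728
9. canonical 5-gon: [(0, 11.4029) (31.7791, 5.8415) (31.776, 6.0391) (28.5788, 13) (0, 13)]
10. shoelace: 127.9728

Area of P2's cell: 127.9728 (5 vertices)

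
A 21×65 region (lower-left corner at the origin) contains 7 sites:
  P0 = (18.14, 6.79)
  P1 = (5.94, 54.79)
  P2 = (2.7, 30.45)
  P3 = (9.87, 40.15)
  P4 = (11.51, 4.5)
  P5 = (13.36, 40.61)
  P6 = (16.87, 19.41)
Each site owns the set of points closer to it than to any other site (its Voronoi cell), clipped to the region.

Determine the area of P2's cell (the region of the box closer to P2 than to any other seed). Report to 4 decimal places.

1. box [0,21]×[0,65]: [(0, 0) (21, 0) (21, 65) (0, 65)]
2. ⊥bis P2·P0 via (10.42,18.62): [(0, 11.8201) (21, 25.5243) (21, 65) (0, 65)]  |A|=972.8837
3. ⊥bis P2·P1 via (4.32,42.62): [(0, 43.1951) (0, 11.8201) (21, 25.5243) (21, 40.3997)]  |A|=485.6281
4. ⊥bis P2·P3 via (6.285,35.3): [(0, 39.9457) (0, 11.8201) (20.2087, 25.0079)]  |A|=284.1913
5. ⊥bis P2·P4 via (7.105,17.475): [(0, 39.9457) (0, 15.0629) (10.3575, 18.5792) (20.2087, 25.0079)]  |A|=267.398
6. ⊥bis P2·P5 via (8.03,35.53): [(12.9322, 30.3866) (0, 39.9457) (0, 15.0629) (10.3575, 18.5792) (18.8831, 24.1428)]  |A|=260.6854
7. ⊥bis P2·P6 via (9.785,24.93): [(13.5397, 29.7492) (12.9322, 30.3866) (0, 39.9457) (0, 15.0629) (2.8517, 16.031)]  |A|=184.057
8. canonical 5-gon: [(13.5397, 29.7492) (12.9322, 30.3866) (0, 39.9457) (0, 15.0629) (2.8517, 16.031)]
9. shoelace: 184.057

Area of P2's cell: 184.0570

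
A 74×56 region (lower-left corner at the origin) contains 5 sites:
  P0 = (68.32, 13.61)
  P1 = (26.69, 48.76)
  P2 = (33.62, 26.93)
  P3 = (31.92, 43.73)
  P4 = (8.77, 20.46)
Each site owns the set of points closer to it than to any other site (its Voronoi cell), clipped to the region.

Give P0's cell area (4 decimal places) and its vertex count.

Area of P0's cell: 1050.4842 (5 vertices)

1. box [0,74]×[0,56]: [(0, 0) (74, 0) (74, 56) (0, 56)]
2. ⊥bis P0·P1 via (47.505,31.185): [(21.1742, 0) (74, 0) (74, 56) (68.4574, 56)]  |A|=1634.317
3. ⊥bis P0·P2 via (50.97,20.27): [(61.541, 47.8086) (43.1891, 0) (74, 0) (74, 56) (68.4574, 56)]  |A|=1108.065
4. ⊥bis P0·P3 via (50.12,28.67): [(57.7201, 37.8547) (43.1891, 0) (74, 0) (74, 56) (72.7348, 56)]  |A|=1050.4842
5. ⊥bis P0·P4 via (38.545,17.035): [(57.7201, 37.8547) (43.1891, 0) (74, 0) (74, 56) (72.7348, 56)]  |A|=1050.4842
6. canonical 5-gon: [(57.7201, 37.8547) (43.1891, 0) (74, 0) (74, 56) (72.7348, 56)]
7. shoelace: 1050.4842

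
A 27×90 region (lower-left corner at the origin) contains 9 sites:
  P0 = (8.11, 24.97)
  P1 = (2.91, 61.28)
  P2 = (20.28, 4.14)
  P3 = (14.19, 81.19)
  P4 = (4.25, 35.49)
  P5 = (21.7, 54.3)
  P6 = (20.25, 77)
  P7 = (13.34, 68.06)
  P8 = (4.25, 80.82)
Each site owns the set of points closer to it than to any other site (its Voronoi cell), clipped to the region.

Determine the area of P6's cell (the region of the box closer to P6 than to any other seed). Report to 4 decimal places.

1. box [0,27]×[0,90]: [(0, 0) (27, 0) (27, 90) (0, 90)]
2. ⊥bis P6·P0 via (14.18,50.985): [(0, 54.2936) (27, 47.9937) (27, 90) (0, 90)]  |A|=1049.1211
3. ⊥bis P6·P1 via (11.58,69.14): [(0, 81.9134) (27, 52.1309) (27, 90) (0, 90)]  |A|=620.4023
4. ⊥bis P6·P2 via (20.265,40.57): [(0, 81.9134) (27, 52.1309) (27, 90) (0, 90)]  |A|=620.4023
5. ⊥bis P6·P3 via (17.22,79.095): [(10.8748, 69.9179) (27, 52.1309) (27, 90) (24.7599, 90)]  |A|=327.8164
6. ⊥bis P6·P4 via (12.25,56.245): [(10.8748, 69.9179) (27, 52.1309) (27, 90) (24.7599, 90)]  |A|=327.8164
7. ⊥bis P6·P5 via (20.975,65.65): [(10.8748, 69.9179) (15.085, 65.2738) (27, 66.0349) (27, 90) (24.7599, 90)]  |A|=244.9839
8. ⊥bis P6·P7 via (16.795,72.53): [(14.1137, 74.6024) (25.3358, 65.9286) (27, 66.0349) (27, 90) (24.7599, 90)]  |A|=179.4703
9. ⊥bis P6·P8 via (12.25,78.91): [(14.1137, 74.6024) (25.3358, 65.9286) (27, 66.0349) (27, 90) (24.7599, 90)]  |A|=179.4703
10. canonical 5-gon: [(14.1137, 74.6024) (25.3358, 65.9286) (27, 66.0349) (27, 90) (24.7599, 90)]
11. shoelace: 179.4703

Area of P6's cell: 179.4703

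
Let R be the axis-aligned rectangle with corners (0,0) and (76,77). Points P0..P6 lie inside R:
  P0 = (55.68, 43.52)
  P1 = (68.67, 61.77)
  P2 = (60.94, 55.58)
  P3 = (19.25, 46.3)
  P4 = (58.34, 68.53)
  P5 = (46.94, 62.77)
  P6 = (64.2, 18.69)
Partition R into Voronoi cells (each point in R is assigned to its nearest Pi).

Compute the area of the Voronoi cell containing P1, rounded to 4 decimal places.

Area of P1's cell: 264.4613

1. box [0,76]×[0,77]: [(0, 0) (76, 0) (76, 77) (0, 77)]
2. ⊥bis P1·P0 via (62.175,52.645): [(76, 42.8046) (76, 77) (27.958, 77)]  |A|=821.4069
3. ⊥bis P1·P2 via (64.805,58.675): [(76, 44.6948) (76, 77) (50.1308, 77)]  |A|=417.855
4. ⊥bis P1·P3 via (43.96,54.035): [(76, 44.6948) (76, 77) (50.1308, 77)]  |A|=417.855
5. ⊥bis P1·P4 via (63.505,65.15): [(61.7579, 62.4802) (76, 44.6948) (76, 77) (71.2597, 77)]  |A|=264.4613
6. ⊥bis P1·P5 via (57.805,62.27): [(61.7579, 62.4802) (76, 44.6948) (76, 77) (71.2597, 77)]  |A|=264.4613
7. ⊥bis P1·P6 via (66.435,40.23): [(61.7579, 62.4802) (76, 44.6948) (76, 77) (71.2597, 77)]  |A|=264.4613
8. canonical 4-gon: [(61.7579, 62.4802) (76, 44.6948) (76, 77) (71.2597, 77)]
9. shoelace: 264.4613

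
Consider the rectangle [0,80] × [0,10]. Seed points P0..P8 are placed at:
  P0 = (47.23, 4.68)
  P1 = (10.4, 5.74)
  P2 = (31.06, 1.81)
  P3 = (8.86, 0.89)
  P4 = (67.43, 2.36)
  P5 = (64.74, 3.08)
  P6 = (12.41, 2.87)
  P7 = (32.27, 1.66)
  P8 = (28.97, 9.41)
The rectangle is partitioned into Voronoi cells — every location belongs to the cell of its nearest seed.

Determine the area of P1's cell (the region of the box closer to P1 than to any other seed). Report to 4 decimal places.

Area of P1's cell: 83.9550

1. box [0,80]×[0,10]: [(0, 0) (80, 0) (80, 10) (0, 10)]
2. ⊥bis P1·P0 via (28.815,5.21): [(0, 0) (28.6651, 0) (28.9529, 10) (0, 10)]  |A|=288.0896
3. ⊥bis P1·P2 via (20.73,3.775): [(0, 0) (20.0119, 0) (21.9141, 10) (0, 10)]  |A|=209.6302
4. ⊥bis P1·P3 via (9.63,3.315): [(0, 6.3728) (20.0152, 0.0174) (21.9141, 10) (0, 10)]  |A|=145.6796
5. ⊥bis P1·P4 via (38.915,4.05): [(0, 6.3728) (20.0152, 0.0174) (21.9141, 10) (0, 10)]  |A|=145.6796
6. ⊥bis P1·P5 via (37.57,4.41): [(0, 6.3728) (20.0152, 0.0174) (21.9141, 10) (0, 10)]  |A|=145.6796
7. ⊥bis P1·P6 via (11.405,4.305): [(0, 6.3728) (9.8787, 3.236) (19.5367, 10) (0, 10)]  |A|=83.9887
8. ⊥bis P1·P7 via (21.335,3.7): [(0, 6.3728) (9.8787, 3.236) (19.5367, 10) (0, 10)]  |A|=83.9887
9. ⊥bis P1·P8 via (19.685,7.575): [(0, 6.3728) (9.8787, 3.236) (19.246, 9.7964) (19.2057, 10) (0, 10)]  |A|=83.955
10. canonical 5-gon: [(0, 6.3728) (9.8787, 3.236) (19.246, 9.7964) (19.2057, 10) (0, 10)]
11. shoelace: 83.955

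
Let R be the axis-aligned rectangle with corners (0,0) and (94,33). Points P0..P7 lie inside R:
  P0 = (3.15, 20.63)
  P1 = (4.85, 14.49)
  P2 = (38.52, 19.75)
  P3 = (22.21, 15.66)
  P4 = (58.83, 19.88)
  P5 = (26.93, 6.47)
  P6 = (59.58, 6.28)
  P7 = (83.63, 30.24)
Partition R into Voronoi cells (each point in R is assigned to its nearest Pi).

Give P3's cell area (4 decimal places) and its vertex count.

Area of P3's cell: 344.6018 (5 vertices)

1. box [0,94]×[0,33]: [(0, 0) (94, 0) (94, 33) (0, 33)]
2. ⊥bis P3·P0 via (12.68,18.145): [(7.9486, 0) (94, 0) (94, 33) (16.5535, 33)]  |A|=2697.7151
3. ⊥bis P3·P1 via (13.53,15.075): [(13.191, 20.1047) (14.546, 0) (94, 0) (94, 33) (16.5535, 33)]  |A|=2631.3955
4. ⊥bis P3·P2 via (30.365,17.705): [(13.191, 20.1047) (14.546, 0) (34.8048, 0) (26.5295, 33) (16.5535, 33)]  |A|=541.4122
5. ⊥bis P3·P4 via (40.52,17.77): [(13.191, 20.1047) (14.546, 0) (34.8048, 0) (26.5295, 33) (16.5535, 33)]  |A|=541.4122
6. ⊥bis P3·P5 via (24.57,11.065): [(13.191, 20.1047) (14.1606, 5.7187) (31.1789, 14.4593) (26.5295, 33) (16.5535, 33)]  |A|=344.6018
7. ⊥bis P3·P6 via (40.895,10.97): [(13.191, 20.1047) (14.1606, 5.7187) (31.1789, 14.4593) (26.5295, 33) (16.5535, 33)]  |A|=344.6018
8. ⊥bis P3·P7 via (52.92,22.95): [(13.191, 20.1047) (14.1606, 5.7187) (31.1789, 14.4593) (26.5295, 33) (16.5535, 33)]  |A|=344.6018
9. canonical 5-gon: [(13.191, 20.1047) (14.1606, 5.7187) (31.1789, 14.4593) (26.5295, 33) (16.5535, 33)]
10. shoelace: 344.6018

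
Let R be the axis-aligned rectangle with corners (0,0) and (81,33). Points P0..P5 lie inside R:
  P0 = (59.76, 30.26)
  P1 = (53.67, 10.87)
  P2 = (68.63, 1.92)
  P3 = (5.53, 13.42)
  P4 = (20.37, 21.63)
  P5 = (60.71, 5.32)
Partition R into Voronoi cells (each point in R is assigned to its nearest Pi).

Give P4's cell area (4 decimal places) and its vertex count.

1. box [0,81]×[0,33]: [(0, 0) (81, 0) (81, 33) (0, 33)]
2. ⊥bis P4·P0 via (40.065,25.945): [(0, 0) (45.7493, 0) (38.5193, 33) (0, 33)]  |A|=1390.4324
3. ⊥bis P4·P1 via (37.02,16.25): [(0, 0) (31.7692, 0) (40.1004, 25.7833) (38.5193, 33) (0, 33)]  |A|=1210.2063
4. ⊥bis P4·P2 via (44.5,11.775): [(0, 0) (31.7692, 0) (40.1004, 25.7833) (38.5193, 33) (0, 33)]  |A|=1210.2063
5. ⊥bis P4·P3 via (12.95,17.525): [(22.6454, 0) (31.7692, 0) (40.1004, 25.7833) (38.5193, 33) (4.3887, 33)]  |A|=764.1431
6. ⊥bis P4·P5 via (40.54,13.475): [(22.6454, 0) (31.7692, 0) (40.1004, 25.7833) (38.5193, 33) (4.3887, 33)]  |A|=764.1431
7. canonical 5-gon: [(22.6454, 0) (31.7692, 0) (40.1004, 25.7833) (38.5193, 33) (4.3887, 33)]
8. shoelace: 764.1431

Area of P4's cell: 764.1431 (5 vertices)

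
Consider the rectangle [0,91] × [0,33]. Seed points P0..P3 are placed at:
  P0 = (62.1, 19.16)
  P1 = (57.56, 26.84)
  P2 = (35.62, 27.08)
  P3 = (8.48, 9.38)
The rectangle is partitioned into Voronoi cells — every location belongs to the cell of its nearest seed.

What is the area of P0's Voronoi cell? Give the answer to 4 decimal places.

Area of P0's cell: 1232.7818

1. box [0,91]×[0,33]: [(0, 0) (91, 0) (91, 33) (0, 33)]
2. ⊥bis P0·P1 via (59.83,23): [(20.9225, 0) (91, 0) (91, 33) (76.7463, 33)]  |A|=1391.4646
3. ⊥bis P0·P2 via (48.86,23.12): [(46.4602, 15.0965) (41.945, 0) (91, 0) (91, 33) (76.7463, 33)]  |A|=1232.7818
4. ⊥bis P0·P3 via (35.29,14.27): [(46.4602, 15.0965) (41.945, 0) (91, 0) (91, 33) (76.7463, 33)]  |A|=1232.7818
5. canonical 5-gon: [(46.4602, 15.0965) (41.945, 0) (91, 0) (91, 33) (76.7463, 33)]
6. shoelace: 1232.7818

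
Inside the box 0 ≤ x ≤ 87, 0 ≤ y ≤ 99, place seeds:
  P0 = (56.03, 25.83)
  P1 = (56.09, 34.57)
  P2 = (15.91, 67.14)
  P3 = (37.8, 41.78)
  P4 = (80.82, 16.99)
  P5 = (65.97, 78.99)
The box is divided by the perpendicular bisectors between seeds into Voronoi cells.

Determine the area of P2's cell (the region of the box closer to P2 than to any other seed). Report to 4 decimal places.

Area of P2's cell: 1973.5766

1. box [0,87]×[0,99]: [(0, 0) (87, 0) (87, 99) (0, 99)]
2. ⊥bis P2·P0 via (35.97,46.485): [(0, 11.5512) (87, 96.045) (87, 99) (0, 99)]  |A|=3932.5665
3. ⊥bis P2·P1 via (36,50.855): [(0, 11.5512) (19.4607, 30.4513) (75.0264, 99) (0, 99)]  |A|=3422.3911
4. ⊥bis P2·P3 via (26.855,54.46): [(0, 31.2796) (67.0373, 89.1441) (75.0264, 99) (0, 99)]  |A|=2639.6216
5. ⊥bis P2·P4 via (48.365,42.065): [(0, 31.2796) (67.0373, 89.1441) (75.0264, 99) (0, 99)]  |A|=2639.6216
6. ⊥bis P2·P5 via (40.94,73.065): [(0, 31.2796) (42.2072, 67.7116) (34.8008, 99) (0, 99)]  |A|=1973.5766
7. canonical 4-gon: [(0, 31.2796) (42.2072, 67.7116) (34.8008, 99) (0, 99)]
8. shoelace: 1973.5766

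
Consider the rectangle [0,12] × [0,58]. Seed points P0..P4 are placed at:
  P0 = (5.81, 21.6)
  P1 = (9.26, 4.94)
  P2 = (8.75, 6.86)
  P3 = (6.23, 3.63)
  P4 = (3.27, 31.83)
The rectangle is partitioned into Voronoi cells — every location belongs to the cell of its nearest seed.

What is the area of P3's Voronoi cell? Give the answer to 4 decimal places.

Area of P3's cell: 66.2616

1. box [0,12]×[0,58]: [(0, 0) (12, 0) (12, 58) (0, 58)]
2. ⊥bis P3·P0 via (6.02,12.615): [(0, 12.4743) (0, 0) (12, 0) (12, 12.7548)]  |A|=151.3744
3. ⊥bis P3·P1 via (7.745,4.285): [(4.1624, 12.5716) (0, 12.4743) (0, 0) (9.5976, 0)]  |A|=86.2897
4. ⊥bis P3·P2 via (7.49,5.245): [(7.2485, 5.4334) (0, 11.0886) (0, 0) (9.5976, 0)]  |A|=66.2616
5. ⊥bis P3·P4 via (4.75,17.73): [(7.2485, 5.4334) (0, 11.0886) (0, 0) (9.5976, 0)]  |A|=66.2616
6. canonical 4-gon: [(7.2485, 5.4334) (0, 11.0886) (0, 0) (9.5976, 0)]
7. shoelace: 66.2616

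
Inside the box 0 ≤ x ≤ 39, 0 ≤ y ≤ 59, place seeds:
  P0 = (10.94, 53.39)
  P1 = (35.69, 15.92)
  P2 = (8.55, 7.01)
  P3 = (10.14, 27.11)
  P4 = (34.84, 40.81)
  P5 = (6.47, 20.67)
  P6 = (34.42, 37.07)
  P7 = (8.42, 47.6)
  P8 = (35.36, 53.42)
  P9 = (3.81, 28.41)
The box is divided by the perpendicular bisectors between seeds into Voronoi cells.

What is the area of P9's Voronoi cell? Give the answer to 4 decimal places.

Area of P9's cell: 111.4025

1. box [0,39]×[0,59]: [(0, 0) (39, 0) (39, 59) (0, 59)]
2. ⊥bis P9·P0 via (7.375,40.9): [(0, 43.005) (0, 0) (39, 0) (39, 31.8733)]  |A|=1460.1281
3. ⊥bis P9·P1 via (19.75,22.165): [(25.1071, 35.8387) (0, 43.005) (0, 0) (11.0662, 0)]  |A|=738.165
4. ⊥bis P9·P2 via (6.18,17.71): [(19.1282, 20.578) (25.1071, 35.8387) (0, 43.005) (0, 16.3412)]  |A|=468.0167
5. ⊥bis P9·P3 via (6.975,27.76): [(4.8505, 17.4155) (9.5463, 40.2802) (0, 43.005) (0, 16.3412)]  |A|=180.2013
6. ⊥bis P9·P4 via (19.325,34.61): [(4.8505, 17.4155) (9.5463, 40.2802) (0, 43.005) (0, 16.3412)]  |A|=180.2013
7. ⊥bis P9·P5 via (5.14,24.54): [(6.4028, 24.974) (9.5463, 40.2802) (0, 43.005) (0, 22.7735)]  |A|=142.1111
8. ⊥bis P9·P6 via (19.115,32.74): [(6.4028, 24.974) (9.5463, 40.2802) (0, 43.005) (0, 22.7735)]  |A|=142.1111
9. ⊥bis P9·P7 via (6.115,38.005): [(6.4028, 24.974) (8.9397, 37.3264) (0, 39.474) (0, 22.7735)]  |A|=111.4025
10. ⊥bis P9·P8 via (19.585,40.915): [(6.4028, 24.974) (8.9397, 37.3264) (0, 39.474) (0, 22.7735)]  |A|=111.4025
11. canonical 4-gon: [(6.4028, 24.974) (8.9397, 37.3264) (0, 39.474) (0, 22.7735)]
12. shoelace: 111.4025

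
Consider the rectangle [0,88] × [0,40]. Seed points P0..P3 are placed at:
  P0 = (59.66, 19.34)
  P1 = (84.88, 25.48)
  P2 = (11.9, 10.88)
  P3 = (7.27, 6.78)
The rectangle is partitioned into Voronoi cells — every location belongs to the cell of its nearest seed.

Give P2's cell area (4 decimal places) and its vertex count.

1. box [0,88]×[0,40]: [(0, 0) (88, 0) (88, 40) (0, 40)]
2. ⊥bis P2·P0 via (35.78,15.11): [(0, 0) (38.4565, 0) (31.3711, 40) (0, 40)]  |A|=1396.5523
3. ⊥bis P2·P1 via (48.39,18.18): [(0, 0) (38.4565, 0) (31.3711, 40) (0, 40)]  |A|=1396.5523
4. ⊥bis P2·P3 via (9.585,8.83): [(0, 19.654) (17.4042, 0) (38.4565, 0) (31.3711, 40) (0, 40)]  |A|=1225.5206
5. canonical 5-gon: [(0, 19.654) (17.4042, 0) (38.4565, 0) (31.3711, 40) (0, 40)]
6. shoelace: 1225.5206

Area of P2's cell: 1225.5206 (5 vertices)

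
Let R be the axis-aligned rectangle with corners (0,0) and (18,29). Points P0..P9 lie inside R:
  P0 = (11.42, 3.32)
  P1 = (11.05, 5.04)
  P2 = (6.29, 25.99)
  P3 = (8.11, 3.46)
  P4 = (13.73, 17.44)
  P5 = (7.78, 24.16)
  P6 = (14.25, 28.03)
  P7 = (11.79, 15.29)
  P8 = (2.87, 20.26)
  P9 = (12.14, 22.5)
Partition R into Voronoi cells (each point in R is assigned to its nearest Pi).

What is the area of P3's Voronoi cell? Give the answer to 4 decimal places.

1. box [0,18]×[0,29]: [(0, 0) (18, 0) (18, 29) (0, 29)]
2. ⊥bis P3·P0 via (9.765,3.39): [(0, 0) (9.6216, 0) (10.8482, 29) (0, 29)]  |A|=296.8124
3. ⊥bis P3·P1 via (9.58,4.25): [(0, 22.0761) (0, 0) (9.6216, 0) (9.7852, 3.8681)]  |A|=126.6185
4. ⊥bis P3·P2 via (7.2,14.725): [(4.0858, 14.4734) (0, 14.1434) (0, 0) (9.6216, 0) (9.7852, 3.8681)]  |A|=110.4129
5. ⊥bis P3·P4 via (10.92,10.45): [(4.9605, 12.8457) (1.4427, 14.2599) (0, 14.1434) (0, 0) (9.6216, 0) (9.7852, 3.8681)]  |A|=108.1684
6. ⊥bis P3·P5 via (7.945,13.81): [(4.9605, 12.8457) (2.7672, 13.7275) (0, 13.6833) (0, 0) (9.6216, 0) (9.7852, 3.8681)]  |A|=107.0706
7. ⊥bis P3·P6 via (11.18,15.745): [(4.9605, 12.8457) (2.7672, 13.7275) (0, 13.6833) (0, 0) (9.6216, 0) (9.7852, 3.8681)]  |A|=107.0706
8. ⊥bis P3·P7 via (9.95,9.375): [(6.1986, 10.542) (0, 12.4702) (0, 0) (9.6216, 0) (9.7852, 3.8681)]  |A|=96.8469
9. ⊥bis P3·P8 via (5.49,11.86): [(6.1986, 10.542) (3.7281, 11.3105) (0, 10.1476) (0, 0) (9.6216, 0) (9.7852, 3.8681)]  |A|=92.5176
10. ⊥bis P3·P9 via (10.125,12.98): [(6.1986, 10.542) (3.7281, 11.3105) (0, 10.1476) (0, 0) (9.6216, 0) (9.7852, 3.8681)]  |A|=92.5176
11. canonical 6-gon: [(6.1986, 10.542) (3.7281, 11.3105) (0, 10.1476) (0, 0) (9.6216, 0) (9.7852, 3.8681)]
12. shoelace: 92.5176

Area of P3's cell: 92.5176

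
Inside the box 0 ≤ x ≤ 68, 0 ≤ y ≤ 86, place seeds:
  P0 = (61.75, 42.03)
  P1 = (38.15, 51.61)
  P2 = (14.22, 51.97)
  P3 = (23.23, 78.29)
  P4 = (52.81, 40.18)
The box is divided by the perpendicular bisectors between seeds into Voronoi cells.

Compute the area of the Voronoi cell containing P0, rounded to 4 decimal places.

1. box [0,68]×[0,86]: [(0, 0) (68, 0) (68, 86) (0, 86)]
2. ⊥bis P0·P1 via (49.95,46.82): [(30.9443, 0) (68, 0) (68, 86) (65.8544, 86)]  |A|=1685.6568
3. ⊥bis P0·P2 via (37.985,47): [(30.9443, 0) (68, 0) (68, 86) (65.8544, 86)]  |A|=1685.6568
4. ⊥bis P0·P3 via (42.49,60.16): [(65.1269, 84.2078) (30.9443, 0) (68, 0) (68, 86) (66.8139, 86)]  |A|=1684.797
5. ⊥bis P0·P4 via (57.28,41.105): [(65.1269, 84.2078) (54.0217, 56.8505) (65.7861, 0) (68, 0) (68, 86) (66.8139, 86)]  |A|=694.4098
6. canonical 6-gon: [(65.1269, 84.2078) (54.0217, 56.8505) (65.7861, 0) (68, 0) (68, 86) (66.8139, 86)]
7. shoelace: 694.4098

Area of P0's cell: 694.4098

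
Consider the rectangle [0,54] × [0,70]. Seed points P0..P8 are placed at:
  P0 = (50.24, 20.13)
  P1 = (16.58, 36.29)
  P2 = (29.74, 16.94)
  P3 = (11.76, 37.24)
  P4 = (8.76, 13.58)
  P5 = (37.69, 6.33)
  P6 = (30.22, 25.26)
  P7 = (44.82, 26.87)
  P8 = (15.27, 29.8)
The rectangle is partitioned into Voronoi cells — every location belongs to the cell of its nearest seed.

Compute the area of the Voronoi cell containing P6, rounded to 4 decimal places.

1. box [0,54]×[0,70]: [(0, 0) (54, 0) (54, 70) (0, 70)]
2. ⊥bis P6·P0 via (40.23,22.695): [(0, 0) (34.4145, 0) (52.3516, 70) (0, 70)]  |A|=3036.8156
3. ⊥bis P6·P1 via (23.4,30.775): [(0, 1.8379) (0, 0) (34.4145, 0) (51.0678, 64.9897)]  |A|=1165.2248
4. ⊥bis P6·P2 via (29.98,21.1): [(16.2183, 21.8939) (39.6779, 20.5405) (51.0678, 64.9897)]  |A|=529.0879
5. ⊥bis P6·P3 via (20.99,31.25): [(16.2183, 21.8939) (39.6779, 20.5405) (51.0678, 64.9897)]  |A|=529.0879
6. ⊥bis P6·P4 via (19.49,19.42): [(17.369, 23.3169) (18.2059, 21.7793) (39.6779, 20.5405) (51.0678, 64.9897)]  |A|=527.6078
7. ⊥bis P6·P5 via (33.955,15.795): [(17.369, 23.3169) (18.2059, 21.7793) (39.6779, 20.5405) (51.0678, 64.9897)]  |A|=527.6078
8. ⊥bis P6·P7 via (37.52,26.065): [(35.3685, 45.5756) (17.369, 23.3169) (18.2059, 21.7793) (38.1193, 20.6304)]  |A|=269.9434
9. ⊥bis P6·P8 via (22.745,27.53): [(35.3685, 45.5756) (23.9292, 31.4294) (20.9505, 21.6209) (38.1193, 20.6304)]  |A|=247.8091
10. canonical 4-gon: [(35.3685, 45.5756) (23.9292, 31.4294) (20.9505, 21.6209) (38.1193, 20.6304)]
11. shoelace: 247.8091

Area of P6's cell: 247.8091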